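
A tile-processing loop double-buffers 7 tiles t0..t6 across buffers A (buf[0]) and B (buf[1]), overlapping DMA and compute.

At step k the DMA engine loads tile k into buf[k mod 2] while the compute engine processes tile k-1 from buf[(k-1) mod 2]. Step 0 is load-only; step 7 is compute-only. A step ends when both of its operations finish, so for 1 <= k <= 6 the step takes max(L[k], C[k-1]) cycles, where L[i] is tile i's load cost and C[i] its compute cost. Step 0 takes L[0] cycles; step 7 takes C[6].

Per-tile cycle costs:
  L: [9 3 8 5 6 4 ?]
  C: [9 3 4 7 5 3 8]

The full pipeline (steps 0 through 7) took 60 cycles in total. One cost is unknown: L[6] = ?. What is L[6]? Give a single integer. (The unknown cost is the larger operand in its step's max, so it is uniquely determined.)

L[6] = 9

step 0 = dur = L[0]=9 = 9
step 1 = dur = max(L[1]=3, C[0]=9) = 9
step 2 = dur = max(L[2]=8, C[1]=3) = 8
step 3 = dur = max(L[3]=5, C[2]=4) = 5
step 4 = dur = max(L[4]=6, C[3]=7) = 7
step 5 = dur = max(L[5]=4, C[4]=5) = 5
step 6 = dur = max(L[6]=?, C[5]=3) = L[6]  (unknown; binding)
step 7 = dur = C[6]=8 = 8
sum of known step durations = 51
dur[6] = total - known = 60 - 51 = 9
L[6] is the binding max in step 6, so L[6] = dur[6] = 9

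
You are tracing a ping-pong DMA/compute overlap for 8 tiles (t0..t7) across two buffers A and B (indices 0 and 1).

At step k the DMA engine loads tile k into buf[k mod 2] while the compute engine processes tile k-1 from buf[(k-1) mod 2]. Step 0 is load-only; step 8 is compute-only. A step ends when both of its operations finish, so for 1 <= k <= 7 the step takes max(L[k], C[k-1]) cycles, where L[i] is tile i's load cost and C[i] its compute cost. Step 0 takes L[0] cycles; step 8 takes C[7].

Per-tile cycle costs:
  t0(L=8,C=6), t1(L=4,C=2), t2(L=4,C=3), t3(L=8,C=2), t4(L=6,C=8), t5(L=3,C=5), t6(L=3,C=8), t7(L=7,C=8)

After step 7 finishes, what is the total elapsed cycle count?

  0. 8=8c; end=8; A:t0 B:-
  1. max(4,6)=6c; end=14; A:t0 B:t1
  2. max(4,2)=4c; end=18; A:t2 B:t1
  3. max(8,3)=8c; end=26; A:t2 B:t3
  4. max(6,2)=6c; end=32; A:t4 B:t3
  5. max(3,8)=8c; end=40; A:t4 B:t5
  6. max(3,5)=5c; end=45; A:t6 B:t5
  7. max(7,8)=8c; end=53; A:t6 B:t7
  8. 8=8c; end=61; A:t6 B:t7

end_cycle[7] = 53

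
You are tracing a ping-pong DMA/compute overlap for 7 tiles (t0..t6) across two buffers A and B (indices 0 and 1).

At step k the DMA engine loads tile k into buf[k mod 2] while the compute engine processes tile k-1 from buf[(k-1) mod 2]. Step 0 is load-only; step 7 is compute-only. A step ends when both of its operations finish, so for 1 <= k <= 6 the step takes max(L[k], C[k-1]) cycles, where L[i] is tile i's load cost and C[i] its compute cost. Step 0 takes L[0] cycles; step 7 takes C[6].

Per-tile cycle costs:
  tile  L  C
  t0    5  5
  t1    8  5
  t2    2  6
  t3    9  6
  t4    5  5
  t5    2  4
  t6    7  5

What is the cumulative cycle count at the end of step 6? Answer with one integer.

end_cycle[6] = 45

[0] DMA t0→A (5c) ∥ CU idle ⇒ 5c, clock 5
[1] DMA t1→B (8c) ∥ CU A:t0 (5c) ⇒ 8c, clock 13
[2] DMA t2→A (2c) ∥ CU B:t1 (5c) ⇒ 5c, clock 18
[3] DMA t3→B (9c) ∥ CU A:t2 (6c) ⇒ 9c, clock 27
[4] DMA t4→A (5c) ∥ CU B:t3 (6c) ⇒ 6c, clock 33
[5] DMA t5→B (2c) ∥ CU A:t4 (5c) ⇒ 5c, clock 38
[6] DMA t6→A (7c) ∥ CU B:t5 (4c) ⇒ 7c, clock 45
[7] DMA idle ∥ CU A:t6 (5c) ⇒ 5c, clock 50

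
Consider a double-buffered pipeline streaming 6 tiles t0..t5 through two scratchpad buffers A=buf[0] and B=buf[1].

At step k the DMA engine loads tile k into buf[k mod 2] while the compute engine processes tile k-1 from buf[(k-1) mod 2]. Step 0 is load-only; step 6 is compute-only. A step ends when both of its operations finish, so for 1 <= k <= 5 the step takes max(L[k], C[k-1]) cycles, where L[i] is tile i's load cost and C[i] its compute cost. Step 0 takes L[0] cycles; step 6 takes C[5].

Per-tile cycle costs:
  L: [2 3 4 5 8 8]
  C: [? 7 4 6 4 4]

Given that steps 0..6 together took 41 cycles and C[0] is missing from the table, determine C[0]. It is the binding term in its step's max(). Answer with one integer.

C[0] = 7

step 0 | dur = L[0]=2 = 2
step 1 | dur = max(L[1]=3, C[0]=?) = C[0]  (unknown; binding)
step 2 | dur = max(L[2]=4, C[1]=7) = 7
step 3 | dur = max(L[3]=5, C[2]=4) = 5
step 4 | dur = max(L[4]=8, C[3]=6) = 8
step 5 | dur = max(L[5]=8, C[4]=4) = 8
step 6 | dur = C[5]=4 = 4
sum of known step durations = 34
dur[1] = total - known = 41 - 34 = 7
C[0] is the binding max in step 1, so C[0] = dur[1] = 7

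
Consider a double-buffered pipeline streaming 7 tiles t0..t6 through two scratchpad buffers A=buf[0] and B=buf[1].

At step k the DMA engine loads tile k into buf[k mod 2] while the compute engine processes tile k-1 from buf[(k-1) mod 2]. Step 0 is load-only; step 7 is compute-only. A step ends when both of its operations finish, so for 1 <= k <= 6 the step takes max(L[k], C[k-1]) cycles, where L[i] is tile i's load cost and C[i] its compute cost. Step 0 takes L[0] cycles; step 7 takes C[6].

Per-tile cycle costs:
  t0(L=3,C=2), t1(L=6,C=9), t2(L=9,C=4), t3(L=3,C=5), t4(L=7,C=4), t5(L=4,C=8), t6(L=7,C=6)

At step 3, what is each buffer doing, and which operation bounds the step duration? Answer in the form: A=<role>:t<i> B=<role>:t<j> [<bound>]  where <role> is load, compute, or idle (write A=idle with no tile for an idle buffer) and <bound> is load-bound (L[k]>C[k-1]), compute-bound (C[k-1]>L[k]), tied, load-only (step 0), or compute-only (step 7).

step 3: A=compute:t2 B=load:t3 [compute-bound]

k=0 load=t0/3c comp=- wait=3 total=3
k=1 load=t1/6c comp=t0/2c wait=6 total=9
k=2 load=t2/9c comp=t1/9c wait=9 total=18
k=3 load=t3/3c comp=t2/4c wait=4 total=22
k=4 load=t4/7c comp=t3/5c wait=7 total=29
k=5 load=t5/4c comp=t4/4c wait=4 total=33
k=6 load=t6/7c comp=t5/8c wait=8 total=41
k=7 load=- comp=t6/6c wait=6 total=47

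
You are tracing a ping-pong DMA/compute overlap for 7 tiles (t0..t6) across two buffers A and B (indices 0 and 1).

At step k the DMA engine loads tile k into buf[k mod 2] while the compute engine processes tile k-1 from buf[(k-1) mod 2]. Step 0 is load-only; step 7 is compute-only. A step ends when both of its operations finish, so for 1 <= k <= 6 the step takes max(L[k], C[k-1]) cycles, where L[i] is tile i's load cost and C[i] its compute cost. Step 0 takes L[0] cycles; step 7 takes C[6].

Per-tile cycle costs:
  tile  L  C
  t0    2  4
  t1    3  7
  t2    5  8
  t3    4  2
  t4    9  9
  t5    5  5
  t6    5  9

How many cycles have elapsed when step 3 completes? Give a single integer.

  0. 2=2c; end=2; A:t0 B:-
  1. max(3,4)=4c; end=6; A:t0 B:t1
  2. max(5,7)=7c; end=13; A:t2 B:t1
  3. max(4,8)=8c; end=21; A:t2 B:t3
  4. max(9,2)=9c; end=30; A:t4 B:t3
  5. max(5,9)=9c; end=39; A:t4 B:t5
  6. max(5,5)=5c; end=44; A:t6 B:t5
  7. 9=9c; end=53; A:t6 B:t5

end_cycle[3] = 21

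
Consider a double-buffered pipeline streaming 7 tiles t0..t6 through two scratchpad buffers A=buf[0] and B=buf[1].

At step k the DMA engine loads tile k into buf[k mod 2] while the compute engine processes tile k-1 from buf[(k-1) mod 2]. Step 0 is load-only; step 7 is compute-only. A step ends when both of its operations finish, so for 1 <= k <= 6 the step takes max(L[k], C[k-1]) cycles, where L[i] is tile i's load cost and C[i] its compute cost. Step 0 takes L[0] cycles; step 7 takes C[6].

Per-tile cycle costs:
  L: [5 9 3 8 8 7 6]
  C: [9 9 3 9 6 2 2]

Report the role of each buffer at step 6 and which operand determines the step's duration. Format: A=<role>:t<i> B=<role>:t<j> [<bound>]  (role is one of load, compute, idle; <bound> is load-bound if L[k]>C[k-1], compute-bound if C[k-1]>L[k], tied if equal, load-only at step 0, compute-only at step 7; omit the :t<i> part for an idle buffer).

step 6: A=load:t6 B=compute:t5 [load-bound]

[0] DMA t0→A (5c) ∥ CU idle ⇒ 5c, clock 5
[1] DMA t1→B (9c) ∥ CU A:t0 (9c) ⇒ 9c, clock 14
[2] DMA t2→A (3c) ∥ CU B:t1 (9c) ⇒ 9c, clock 23
[3] DMA t3→B (8c) ∥ CU A:t2 (3c) ⇒ 8c, clock 31
[4] DMA t4→A (8c) ∥ CU B:t3 (9c) ⇒ 9c, clock 40
[5] DMA t5→B (7c) ∥ CU A:t4 (6c) ⇒ 7c, clock 47
[6] DMA t6→A (6c) ∥ CU B:t5 (2c) ⇒ 6c, clock 53
[7] DMA idle ∥ CU A:t6 (2c) ⇒ 2c, clock 55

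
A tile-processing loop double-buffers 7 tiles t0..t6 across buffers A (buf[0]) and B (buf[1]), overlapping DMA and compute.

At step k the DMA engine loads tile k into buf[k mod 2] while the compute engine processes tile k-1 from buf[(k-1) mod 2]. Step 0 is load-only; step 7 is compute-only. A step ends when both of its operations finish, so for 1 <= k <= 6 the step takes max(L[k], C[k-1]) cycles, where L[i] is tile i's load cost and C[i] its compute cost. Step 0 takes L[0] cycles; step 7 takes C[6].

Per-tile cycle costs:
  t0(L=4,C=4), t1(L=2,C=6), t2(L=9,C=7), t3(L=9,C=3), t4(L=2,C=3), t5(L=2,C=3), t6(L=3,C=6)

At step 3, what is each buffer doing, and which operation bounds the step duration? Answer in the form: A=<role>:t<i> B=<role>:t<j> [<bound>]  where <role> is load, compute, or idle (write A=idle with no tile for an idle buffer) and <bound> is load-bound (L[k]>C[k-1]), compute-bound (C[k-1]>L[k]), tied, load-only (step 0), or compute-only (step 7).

step 3: A=compute:t2 B=load:t3 [load-bound]

  0. 4=4c; end=4; A:t0 B:-
  1. max(2,4)=4c; end=8; A:t0 B:t1
  2. max(9,6)=9c; end=17; A:t2 B:t1
  3. max(9,7)=9c; end=26; A:t2 B:t3
  4. max(2,3)=3c; end=29; A:t4 B:t3
  5. max(2,3)=3c; end=32; A:t4 B:t5
  6. max(3,3)=3c; end=35; A:t6 B:t5
  7. 6=6c; end=41; A:t6 B:t5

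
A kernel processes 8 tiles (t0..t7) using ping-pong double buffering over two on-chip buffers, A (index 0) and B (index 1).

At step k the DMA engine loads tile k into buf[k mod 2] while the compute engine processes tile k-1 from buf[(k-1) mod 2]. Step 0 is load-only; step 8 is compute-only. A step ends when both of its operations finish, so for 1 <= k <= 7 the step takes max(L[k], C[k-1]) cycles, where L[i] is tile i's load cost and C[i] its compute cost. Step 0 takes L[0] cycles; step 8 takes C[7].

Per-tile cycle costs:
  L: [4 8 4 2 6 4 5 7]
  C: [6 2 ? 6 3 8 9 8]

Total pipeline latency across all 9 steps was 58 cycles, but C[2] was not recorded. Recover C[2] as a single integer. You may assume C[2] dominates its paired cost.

C[2] = 7

step 0 | dur = L[0]=4 = 4
step 1 | dur = max(L[1]=8, C[0]=6) = 8
step 2 | dur = max(L[2]=4, C[1]=2) = 4
step 3 | dur = max(L[3]=2, C[2]=?) = C[2]  (unknown; binding)
step 4 | dur = max(L[4]=6, C[3]=6) = 6
step 5 | dur = max(L[5]=4, C[4]=3) = 4
step 6 | dur = max(L[6]=5, C[5]=8) = 8
step 7 | dur = max(L[7]=7, C[6]=9) = 9
step 8 | dur = C[7]=8 = 8
sum of known step durations = 51
dur[3] = total - known = 58 - 51 = 7
C[2] is the binding max in step 3, so C[2] = dur[3] = 7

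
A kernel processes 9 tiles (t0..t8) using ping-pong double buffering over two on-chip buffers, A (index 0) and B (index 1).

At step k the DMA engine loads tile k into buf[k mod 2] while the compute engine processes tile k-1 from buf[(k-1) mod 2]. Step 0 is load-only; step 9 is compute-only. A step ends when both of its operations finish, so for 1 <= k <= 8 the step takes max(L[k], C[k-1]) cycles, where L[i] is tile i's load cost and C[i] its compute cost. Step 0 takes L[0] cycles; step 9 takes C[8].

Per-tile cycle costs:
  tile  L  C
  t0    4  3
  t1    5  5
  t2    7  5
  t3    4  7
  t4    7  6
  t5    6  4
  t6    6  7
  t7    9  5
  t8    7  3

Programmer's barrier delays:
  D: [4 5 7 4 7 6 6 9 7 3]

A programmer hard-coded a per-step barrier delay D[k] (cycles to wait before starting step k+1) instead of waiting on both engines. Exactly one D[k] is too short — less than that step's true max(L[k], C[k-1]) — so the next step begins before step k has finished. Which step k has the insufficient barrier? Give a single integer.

step 0: need L[0]=4 = 4; D[0]=4 ok
step 1: need max(L[1]=5,C[0]=3) = 5; D[1]=5 ok
step 2: need max(L[2]=7,C[1]=5) = 7; D[2]=7 ok
step 3: need max(L[3]=4,C[2]=5) = 5; D[3]=4 SHORT
step 4: need max(L[4]=7,C[3]=7) = 7; D[4]=7 ok
step 5: need max(L[5]=6,C[4]=6) = 6; D[5]=6 ok
step 6: need max(L[6]=6,C[5]=4) = 6; D[6]=6 ok
step 7: need max(L[7]=9,C[6]=7) = 9; D[7]=9 ok
step 8: need max(L[8]=7,C[7]=5) = 7; D[8]=7 ok
step 9: need C[8]=3 = 3; D[9]=3 ok

hazard at step 3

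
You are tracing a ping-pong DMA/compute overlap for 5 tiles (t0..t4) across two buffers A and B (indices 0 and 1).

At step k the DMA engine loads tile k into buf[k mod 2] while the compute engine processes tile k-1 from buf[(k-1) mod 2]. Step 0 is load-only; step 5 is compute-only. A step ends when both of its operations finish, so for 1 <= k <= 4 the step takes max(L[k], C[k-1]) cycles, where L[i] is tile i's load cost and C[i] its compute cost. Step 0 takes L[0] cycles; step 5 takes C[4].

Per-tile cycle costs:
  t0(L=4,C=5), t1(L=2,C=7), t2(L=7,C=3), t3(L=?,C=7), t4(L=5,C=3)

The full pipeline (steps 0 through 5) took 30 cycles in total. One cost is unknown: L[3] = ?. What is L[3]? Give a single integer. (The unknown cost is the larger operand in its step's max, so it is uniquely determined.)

L[3] = 4

step 0 | dur = L[0]=4 = 4
step 1 | dur = max(L[1]=2, C[0]=5) = 5
step 2 | dur = max(L[2]=7, C[1]=7) = 7
step 3 | dur = max(L[3]=?, C[2]=3) = L[3]  (unknown; binding)
step 4 | dur = max(L[4]=5, C[3]=7) = 7
step 5 | dur = C[4]=3 = 3
sum of known step durations = 26
dur[3] = total - known = 30 - 26 = 4
L[3] is the binding max in step 3, so L[3] = dur[3] = 4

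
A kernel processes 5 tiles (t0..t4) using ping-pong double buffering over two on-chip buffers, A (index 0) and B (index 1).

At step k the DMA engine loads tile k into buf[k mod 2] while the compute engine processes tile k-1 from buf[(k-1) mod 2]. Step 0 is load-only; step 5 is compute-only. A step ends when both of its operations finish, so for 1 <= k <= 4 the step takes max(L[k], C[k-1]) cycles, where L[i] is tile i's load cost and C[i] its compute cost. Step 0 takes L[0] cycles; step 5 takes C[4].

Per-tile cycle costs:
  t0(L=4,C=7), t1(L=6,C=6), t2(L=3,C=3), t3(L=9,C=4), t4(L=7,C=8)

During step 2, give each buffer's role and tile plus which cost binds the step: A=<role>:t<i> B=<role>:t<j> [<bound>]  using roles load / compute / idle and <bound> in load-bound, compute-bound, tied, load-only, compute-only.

step 2: A=load:t2 B=compute:t1 [compute-bound]

k=0 load=t0/4c comp=- wait=4 total=4
k=1 load=t1/6c comp=t0/7c wait=7 total=11
k=2 load=t2/3c comp=t1/6c wait=6 total=17
k=3 load=t3/9c comp=t2/3c wait=9 total=26
k=4 load=t4/7c comp=t3/4c wait=7 total=33
k=5 load=- comp=t4/8c wait=8 total=41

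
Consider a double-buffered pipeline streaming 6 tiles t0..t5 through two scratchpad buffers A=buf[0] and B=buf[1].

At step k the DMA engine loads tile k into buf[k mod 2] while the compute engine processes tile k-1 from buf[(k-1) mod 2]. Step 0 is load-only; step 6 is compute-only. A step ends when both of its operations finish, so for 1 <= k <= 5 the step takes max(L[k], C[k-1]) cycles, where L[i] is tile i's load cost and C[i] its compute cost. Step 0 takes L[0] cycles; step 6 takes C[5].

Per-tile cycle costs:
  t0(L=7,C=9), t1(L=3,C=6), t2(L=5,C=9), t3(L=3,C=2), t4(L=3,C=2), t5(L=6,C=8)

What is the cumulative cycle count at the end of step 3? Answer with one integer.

k=0 load=t0/7c comp=- wait=7 total=7
k=1 load=t1/3c comp=t0/9c wait=9 total=16
k=2 load=t2/5c comp=t1/6c wait=6 total=22
k=3 load=t3/3c comp=t2/9c wait=9 total=31
k=4 load=t4/3c comp=t3/2c wait=3 total=34
k=5 load=t5/6c comp=t4/2c wait=6 total=40
k=6 load=- comp=t5/8c wait=8 total=48

end_cycle[3] = 31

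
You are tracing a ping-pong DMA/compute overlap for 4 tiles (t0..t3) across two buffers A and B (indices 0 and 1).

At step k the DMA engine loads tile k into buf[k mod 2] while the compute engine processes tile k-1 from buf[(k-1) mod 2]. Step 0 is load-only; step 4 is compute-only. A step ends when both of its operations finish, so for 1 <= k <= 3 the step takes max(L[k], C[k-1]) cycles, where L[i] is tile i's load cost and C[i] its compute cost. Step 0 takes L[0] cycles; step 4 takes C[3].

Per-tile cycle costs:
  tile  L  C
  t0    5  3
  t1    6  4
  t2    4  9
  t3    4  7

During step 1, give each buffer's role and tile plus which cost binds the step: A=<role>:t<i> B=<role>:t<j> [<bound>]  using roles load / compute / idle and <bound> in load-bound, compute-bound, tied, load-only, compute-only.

step 1: A=compute:t0 B=load:t1 [load-bound]

step 0: L[0]=5 → dur=5, Σ=5 | A=load:t0 B=idle [load-only]
step 1: L[1]=6 C[0]=3 → dur=6, Σ=11 | A=compute:t0 B=load:t1 [load-bound]
step 2: L[2]=4 C[1]=4 → dur=4, Σ=15 | A=load:t2 B=compute:t1 [tied]
step 3: L[3]=4 C[2]=9 → dur=9, Σ=24 | A=compute:t2 B=load:t3 [compute-bound]
step 4: C[3]=7 → dur=7, Σ=31 | A=idle B=compute:t3 [compute-only]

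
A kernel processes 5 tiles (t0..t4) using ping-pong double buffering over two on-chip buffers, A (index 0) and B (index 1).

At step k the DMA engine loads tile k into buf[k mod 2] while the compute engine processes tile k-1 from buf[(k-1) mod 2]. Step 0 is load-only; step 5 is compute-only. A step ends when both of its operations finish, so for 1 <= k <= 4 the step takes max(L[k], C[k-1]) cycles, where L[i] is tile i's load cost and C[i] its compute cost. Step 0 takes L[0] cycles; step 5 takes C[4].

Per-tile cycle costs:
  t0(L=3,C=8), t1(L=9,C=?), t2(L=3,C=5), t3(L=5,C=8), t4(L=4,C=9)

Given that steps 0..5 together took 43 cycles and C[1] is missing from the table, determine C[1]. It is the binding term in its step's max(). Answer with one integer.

C[1] = 9

step 0 | dur = L[0]=3 = 3
step 1 | dur = max(L[1]=9, C[0]=8) = 9
step 2 | dur = max(L[2]=3, C[1]=?) = C[1]  (unknown; binding)
step 3 | dur = max(L[3]=5, C[2]=5) = 5
step 4 | dur = max(L[4]=4, C[3]=8) = 8
step 5 | dur = C[4]=9 = 9
sum of known step durations = 34
dur[2] = total - known = 43 - 34 = 9
C[1] is the binding max in step 2, so C[1] = dur[2] = 9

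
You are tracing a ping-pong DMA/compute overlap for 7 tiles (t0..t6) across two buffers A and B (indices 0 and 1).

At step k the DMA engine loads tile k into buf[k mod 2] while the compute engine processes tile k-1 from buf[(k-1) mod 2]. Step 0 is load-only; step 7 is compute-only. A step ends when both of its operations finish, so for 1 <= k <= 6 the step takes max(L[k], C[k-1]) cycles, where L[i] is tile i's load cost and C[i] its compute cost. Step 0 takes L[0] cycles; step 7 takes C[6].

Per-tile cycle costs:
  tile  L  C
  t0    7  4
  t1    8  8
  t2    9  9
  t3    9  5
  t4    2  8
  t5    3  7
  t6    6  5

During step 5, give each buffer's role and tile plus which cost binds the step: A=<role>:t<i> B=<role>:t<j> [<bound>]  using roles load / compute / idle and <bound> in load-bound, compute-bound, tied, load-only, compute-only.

step 5: A=compute:t4 B=load:t5 [compute-bound]

step 0: L[0]=7 → dur=7, Σ=7 | A=load:t0 B=idle [load-only]
step 1: L[1]=8 C[0]=4 → dur=8, Σ=15 | A=compute:t0 B=load:t1 [load-bound]
step 2: L[2]=9 C[1]=8 → dur=9, Σ=24 | A=load:t2 B=compute:t1 [load-bound]
step 3: L[3]=9 C[2]=9 → dur=9, Σ=33 | A=compute:t2 B=load:t3 [tied]
step 4: L[4]=2 C[3]=5 → dur=5, Σ=38 | A=load:t4 B=compute:t3 [compute-bound]
step 5: L[5]=3 C[4]=8 → dur=8, Σ=46 | A=compute:t4 B=load:t5 [compute-bound]
step 6: L[6]=6 C[5]=7 → dur=7, Σ=53 | A=load:t6 B=compute:t5 [compute-bound]
step 7: C[6]=5 → dur=5, Σ=58 | A=compute:t6 B=idle [compute-only]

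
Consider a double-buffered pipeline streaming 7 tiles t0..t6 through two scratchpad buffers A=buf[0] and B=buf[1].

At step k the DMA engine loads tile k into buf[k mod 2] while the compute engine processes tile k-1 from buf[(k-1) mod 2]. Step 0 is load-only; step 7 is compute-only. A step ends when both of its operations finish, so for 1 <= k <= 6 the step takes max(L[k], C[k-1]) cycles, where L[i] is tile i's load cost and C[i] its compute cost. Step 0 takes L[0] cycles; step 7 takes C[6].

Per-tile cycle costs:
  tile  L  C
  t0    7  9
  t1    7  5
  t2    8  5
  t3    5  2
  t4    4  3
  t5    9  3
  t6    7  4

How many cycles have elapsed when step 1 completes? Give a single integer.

end_cycle[1] = 16

  0. 7=7c; end=7; A:t0 B:-
  1. max(7,9)=9c; end=16; A:t0 B:t1
  2. max(8,5)=8c; end=24; A:t2 B:t1
  3. max(5,5)=5c; end=29; A:t2 B:t3
  4. max(4,2)=4c; end=33; A:t4 B:t3
  5. max(9,3)=9c; end=42; A:t4 B:t5
  6. max(7,3)=7c; end=49; A:t6 B:t5
  7. 4=4c; end=53; A:t6 B:t5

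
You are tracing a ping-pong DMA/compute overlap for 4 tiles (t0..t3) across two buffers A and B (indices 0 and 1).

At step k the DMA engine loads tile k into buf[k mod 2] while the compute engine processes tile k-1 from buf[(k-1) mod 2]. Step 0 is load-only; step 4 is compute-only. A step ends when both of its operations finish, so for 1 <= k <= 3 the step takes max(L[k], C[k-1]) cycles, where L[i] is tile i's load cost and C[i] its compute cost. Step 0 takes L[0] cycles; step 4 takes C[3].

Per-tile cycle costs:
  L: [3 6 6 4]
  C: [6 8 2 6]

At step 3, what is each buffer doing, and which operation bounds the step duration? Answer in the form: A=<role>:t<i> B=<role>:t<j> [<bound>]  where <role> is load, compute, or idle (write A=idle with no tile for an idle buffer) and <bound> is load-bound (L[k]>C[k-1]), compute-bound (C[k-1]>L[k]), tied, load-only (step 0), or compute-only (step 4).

step 3: A=compute:t2 B=load:t3 [load-bound]

k=0 load=t0/3c comp=- wait=3 total=3
k=1 load=t1/6c comp=t0/6c wait=6 total=9
k=2 load=t2/6c comp=t1/8c wait=8 total=17
k=3 load=t3/4c comp=t2/2c wait=4 total=21
k=4 load=- comp=t3/6c wait=6 total=27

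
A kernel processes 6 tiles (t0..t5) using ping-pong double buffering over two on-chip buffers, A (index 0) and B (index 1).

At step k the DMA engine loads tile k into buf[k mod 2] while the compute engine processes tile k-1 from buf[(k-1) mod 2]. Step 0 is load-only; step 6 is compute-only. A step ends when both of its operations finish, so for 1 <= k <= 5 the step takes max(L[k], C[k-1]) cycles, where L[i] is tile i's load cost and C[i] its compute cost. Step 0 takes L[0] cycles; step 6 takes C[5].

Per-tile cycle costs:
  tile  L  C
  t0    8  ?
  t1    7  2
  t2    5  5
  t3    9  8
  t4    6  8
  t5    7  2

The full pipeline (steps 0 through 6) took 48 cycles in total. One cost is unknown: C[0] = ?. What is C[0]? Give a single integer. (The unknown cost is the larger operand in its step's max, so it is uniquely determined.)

step 0 | dur = L[0]=8 = 8
step 1 | dur = max(L[1]=7, C[0]=?) = C[0]  (unknown; binding)
step 2 | dur = max(L[2]=5, C[1]=2) = 5
step 3 | dur = max(L[3]=9, C[2]=5) = 9
step 4 | dur = max(L[4]=6, C[3]=8) = 8
step 5 | dur = max(L[5]=7, C[4]=8) = 8
step 6 | dur = C[5]=2 = 2
sum of known step durations = 40
dur[1] = total - known = 48 - 40 = 8
C[0] is the binding max in step 1, so C[0] = dur[1] = 8

C[0] = 8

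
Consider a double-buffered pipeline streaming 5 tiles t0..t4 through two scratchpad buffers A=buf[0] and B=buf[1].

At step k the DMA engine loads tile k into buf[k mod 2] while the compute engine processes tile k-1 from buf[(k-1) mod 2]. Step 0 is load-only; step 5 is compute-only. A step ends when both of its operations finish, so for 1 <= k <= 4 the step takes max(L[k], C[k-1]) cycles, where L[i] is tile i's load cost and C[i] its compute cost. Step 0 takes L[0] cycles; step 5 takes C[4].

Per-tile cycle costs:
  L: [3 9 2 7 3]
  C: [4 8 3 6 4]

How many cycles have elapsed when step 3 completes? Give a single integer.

  0. 3=3c; end=3; A:t0 B:-
  1. max(9,4)=9c; end=12; A:t0 B:t1
  2. max(2,8)=8c; end=20; A:t2 B:t1
  3. max(7,3)=7c; end=27; A:t2 B:t3
  4. max(3,6)=6c; end=33; A:t4 B:t3
  5. 4=4c; end=37; A:t4 B:t3

end_cycle[3] = 27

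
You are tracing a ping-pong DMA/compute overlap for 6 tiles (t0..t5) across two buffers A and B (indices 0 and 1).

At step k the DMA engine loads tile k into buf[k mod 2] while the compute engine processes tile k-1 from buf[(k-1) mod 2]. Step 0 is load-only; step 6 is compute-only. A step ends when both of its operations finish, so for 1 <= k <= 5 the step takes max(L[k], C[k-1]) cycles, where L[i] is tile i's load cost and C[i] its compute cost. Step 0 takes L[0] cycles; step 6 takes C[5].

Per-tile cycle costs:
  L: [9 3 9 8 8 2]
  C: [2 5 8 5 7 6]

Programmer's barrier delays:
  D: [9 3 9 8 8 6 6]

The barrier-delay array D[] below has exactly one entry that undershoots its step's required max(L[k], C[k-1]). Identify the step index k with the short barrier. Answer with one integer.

hazard at step 5

[0] required=L[0]=9=9 vs D=9 ok
[1] required=max(L[1]=3,C[0]=2)=3 vs D=3 ok
[2] required=max(L[2]=9,C[1]=5)=9 vs D=9 ok
[3] required=max(L[3]=8,C[2]=8)=8 vs D=8 ok
[4] required=max(L[4]=8,C[3]=5)=8 vs D=8 ok
[5] required=max(L[5]=2,C[4]=7)=7 vs D=6 SHORT
[6] required=C[5]=6=6 vs D=6 ok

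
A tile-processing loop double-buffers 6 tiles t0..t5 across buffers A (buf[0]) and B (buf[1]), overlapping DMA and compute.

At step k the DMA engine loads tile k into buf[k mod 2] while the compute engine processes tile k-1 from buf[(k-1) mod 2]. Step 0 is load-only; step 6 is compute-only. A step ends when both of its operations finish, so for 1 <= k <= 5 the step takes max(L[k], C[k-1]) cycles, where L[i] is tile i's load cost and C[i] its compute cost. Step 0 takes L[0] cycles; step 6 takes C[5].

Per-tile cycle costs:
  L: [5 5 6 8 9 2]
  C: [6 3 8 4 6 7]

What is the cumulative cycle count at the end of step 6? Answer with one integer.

end_cycle[6] = 47

[0] DMA t0→A (5c) ∥ CU idle ⇒ 5c, clock 5
[1] DMA t1→B (5c) ∥ CU A:t0 (6c) ⇒ 6c, clock 11
[2] DMA t2→A (6c) ∥ CU B:t1 (3c) ⇒ 6c, clock 17
[3] DMA t3→B (8c) ∥ CU A:t2 (8c) ⇒ 8c, clock 25
[4] DMA t4→A (9c) ∥ CU B:t3 (4c) ⇒ 9c, clock 34
[5] DMA t5→B (2c) ∥ CU A:t4 (6c) ⇒ 6c, clock 40
[6] DMA idle ∥ CU B:t5 (7c) ⇒ 7c, clock 47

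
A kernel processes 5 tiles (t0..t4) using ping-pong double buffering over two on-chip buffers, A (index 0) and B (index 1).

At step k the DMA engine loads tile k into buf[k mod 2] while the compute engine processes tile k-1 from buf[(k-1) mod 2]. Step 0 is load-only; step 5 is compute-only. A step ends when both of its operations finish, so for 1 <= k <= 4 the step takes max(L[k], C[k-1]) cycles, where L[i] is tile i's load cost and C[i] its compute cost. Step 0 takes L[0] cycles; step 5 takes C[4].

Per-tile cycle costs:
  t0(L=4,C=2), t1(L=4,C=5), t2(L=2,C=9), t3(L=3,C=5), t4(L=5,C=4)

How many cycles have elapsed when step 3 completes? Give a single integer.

end_cycle[3] = 22

  0. 4=4c; end=4; A:t0 B:-
  1. max(4,2)=4c; end=8; A:t0 B:t1
  2. max(2,5)=5c; end=13; A:t2 B:t1
  3. max(3,9)=9c; end=22; A:t2 B:t3
  4. max(5,5)=5c; end=27; A:t4 B:t3
  5. 4=4c; end=31; A:t4 B:t3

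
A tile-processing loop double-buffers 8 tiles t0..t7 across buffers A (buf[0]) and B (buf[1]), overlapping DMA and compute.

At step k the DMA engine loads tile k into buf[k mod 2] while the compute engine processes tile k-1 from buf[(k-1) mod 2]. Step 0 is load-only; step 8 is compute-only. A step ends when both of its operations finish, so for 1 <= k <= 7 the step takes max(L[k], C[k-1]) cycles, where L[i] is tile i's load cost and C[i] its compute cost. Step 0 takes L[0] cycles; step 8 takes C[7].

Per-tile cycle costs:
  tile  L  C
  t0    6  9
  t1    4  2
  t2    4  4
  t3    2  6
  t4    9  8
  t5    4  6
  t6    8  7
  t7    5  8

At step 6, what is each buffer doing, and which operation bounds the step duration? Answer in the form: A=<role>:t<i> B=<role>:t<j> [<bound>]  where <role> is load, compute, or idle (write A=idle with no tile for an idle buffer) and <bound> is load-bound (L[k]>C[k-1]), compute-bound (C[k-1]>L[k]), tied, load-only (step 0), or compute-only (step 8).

k=0 load=t0/6c comp=- wait=6 total=6
k=1 load=t1/4c comp=t0/9c wait=9 total=15
k=2 load=t2/4c comp=t1/2c wait=4 total=19
k=3 load=t3/2c comp=t2/4c wait=4 total=23
k=4 load=t4/9c comp=t3/6c wait=9 total=32
k=5 load=t5/4c comp=t4/8c wait=8 total=40
k=6 load=t6/8c comp=t5/6c wait=8 total=48
k=7 load=t7/5c comp=t6/7c wait=7 total=55
k=8 load=- comp=t7/8c wait=8 total=63

step 6: A=load:t6 B=compute:t5 [load-bound]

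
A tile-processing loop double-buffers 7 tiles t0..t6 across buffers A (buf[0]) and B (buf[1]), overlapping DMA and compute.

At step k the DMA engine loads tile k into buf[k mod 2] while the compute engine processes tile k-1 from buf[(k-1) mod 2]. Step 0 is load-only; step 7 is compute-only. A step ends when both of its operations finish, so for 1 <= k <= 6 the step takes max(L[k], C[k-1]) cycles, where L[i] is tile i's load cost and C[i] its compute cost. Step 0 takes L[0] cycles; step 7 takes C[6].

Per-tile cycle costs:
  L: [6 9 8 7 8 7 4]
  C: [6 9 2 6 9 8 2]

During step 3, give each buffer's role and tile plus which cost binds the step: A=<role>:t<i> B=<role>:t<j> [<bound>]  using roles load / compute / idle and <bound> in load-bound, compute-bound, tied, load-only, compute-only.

step 3: A=compute:t2 B=load:t3 [load-bound]

step 0: L[0]=6 → dur=6, Σ=6 | A=load:t0 B=idle [load-only]
step 1: L[1]=9 C[0]=6 → dur=9, Σ=15 | A=compute:t0 B=load:t1 [load-bound]
step 2: L[2]=8 C[1]=9 → dur=9, Σ=24 | A=load:t2 B=compute:t1 [compute-bound]
step 3: L[3]=7 C[2]=2 → dur=7, Σ=31 | A=compute:t2 B=load:t3 [load-bound]
step 4: L[4]=8 C[3]=6 → dur=8, Σ=39 | A=load:t4 B=compute:t3 [load-bound]
step 5: L[5]=7 C[4]=9 → dur=9, Σ=48 | A=compute:t4 B=load:t5 [compute-bound]
step 6: L[6]=4 C[5]=8 → dur=8, Σ=56 | A=load:t6 B=compute:t5 [compute-bound]
step 7: C[6]=2 → dur=2, Σ=58 | A=compute:t6 B=idle [compute-only]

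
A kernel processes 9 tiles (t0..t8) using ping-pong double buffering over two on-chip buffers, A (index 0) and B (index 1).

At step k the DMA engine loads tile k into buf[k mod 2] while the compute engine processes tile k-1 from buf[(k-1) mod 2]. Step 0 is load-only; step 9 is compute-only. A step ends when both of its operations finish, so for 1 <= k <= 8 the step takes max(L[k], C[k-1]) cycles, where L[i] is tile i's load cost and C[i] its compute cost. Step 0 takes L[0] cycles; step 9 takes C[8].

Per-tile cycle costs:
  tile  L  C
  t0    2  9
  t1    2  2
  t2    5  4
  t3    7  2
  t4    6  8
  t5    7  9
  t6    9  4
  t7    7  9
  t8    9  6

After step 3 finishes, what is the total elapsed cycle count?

end_cycle[3] = 23

k=0 load=t0/2c comp=- wait=2 total=2
k=1 load=t1/2c comp=t0/9c wait=9 total=11
k=2 load=t2/5c comp=t1/2c wait=5 total=16
k=3 load=t3/7c comp=t2/4c wait=7 total=23
k=4 load=t4/6c comp=t3/2c wait=6 total=29
k=5 load=t5/7c comp=t4/8c wait=8 total=37
k=6 load=t6/9c comp=t5/9c wait=9 total=46
k=7 load=t7/7c comp=t6/4c wait=7 total=53
k=8 load=t8/9c comp=t7/9c wait=9 total=62
k=9 load=- comp=t8/6c wait=6 total=68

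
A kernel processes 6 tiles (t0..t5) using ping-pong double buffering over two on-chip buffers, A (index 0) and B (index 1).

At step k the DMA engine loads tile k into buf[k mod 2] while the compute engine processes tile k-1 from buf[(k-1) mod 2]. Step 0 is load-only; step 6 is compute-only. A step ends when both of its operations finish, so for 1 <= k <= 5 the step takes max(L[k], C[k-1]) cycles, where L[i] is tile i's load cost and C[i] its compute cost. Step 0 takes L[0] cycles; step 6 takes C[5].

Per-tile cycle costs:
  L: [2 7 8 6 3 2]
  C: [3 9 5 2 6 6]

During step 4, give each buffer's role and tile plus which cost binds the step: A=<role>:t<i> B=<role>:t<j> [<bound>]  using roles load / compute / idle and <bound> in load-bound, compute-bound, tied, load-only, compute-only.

step 0: L[0]=2 → dur=2, Σ=2 | A=load:t0 B=idle [load-only]
step 1: L[1]=7 C[0]=3 → dur=7, Σ=9 | A=compute:t0 B=load:t1 [load-bound]
step 2: L[2]=8 C[1]=9 → dur=9, Σ=18 | A=load:t2 B=compute:t1 [compute-bound]
step 3: L[3]=6 C[2]=5 → dur=6, Σ=24 | A=compute:t2 B=load:t3 [load-bound]
step 4: L[4]=3 C[3]=2 → dur=3, Σ=27 | A=load:t4 B=compute:t3 [load-bound]
step 5: L[5]=2 C[4]=6 → dur=6, Σ=33 | A=compute:t4 B=load:t5 [compute-bound]
step 6: C[5]=6 → dur=6, Σ=39 | A=idle B=compute:t5 [compute-only]

step 4: A=load:t4 B=compute:t3 [load-bound]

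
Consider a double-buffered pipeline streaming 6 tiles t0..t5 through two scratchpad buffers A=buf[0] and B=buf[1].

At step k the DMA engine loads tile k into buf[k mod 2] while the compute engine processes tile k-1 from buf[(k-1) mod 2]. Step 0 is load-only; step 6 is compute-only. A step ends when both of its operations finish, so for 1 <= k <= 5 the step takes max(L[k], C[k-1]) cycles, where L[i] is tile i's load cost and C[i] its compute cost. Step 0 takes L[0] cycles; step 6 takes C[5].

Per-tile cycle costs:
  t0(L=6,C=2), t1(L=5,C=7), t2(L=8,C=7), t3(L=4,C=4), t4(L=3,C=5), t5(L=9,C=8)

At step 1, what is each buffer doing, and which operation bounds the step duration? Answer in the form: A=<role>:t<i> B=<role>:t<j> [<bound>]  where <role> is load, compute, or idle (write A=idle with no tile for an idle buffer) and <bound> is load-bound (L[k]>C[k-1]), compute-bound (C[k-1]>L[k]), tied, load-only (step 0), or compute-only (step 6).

step 0: L[0]=6 → dur=6, Σ=6 | A=load:t0 B=idle [load-only]
step 1: L[1]=5 C[0]=2 → dur=5, Σ=11 | A=compute:t0 B=load:t1 [load-bound]
step 2: L[2]=8 C[1]=7 → dur=8, Σ=19 | A=load:t2 B=compute:t1 [load-bound]
step 3: L[3]=4 C[2]=7 → dur=7, Σ=26 | A=compute:t2 B=load:t3 [compute-bound]
step 4: L[4]=3 C[3]=4 → dur=4, Σ=30 | A=load:t4 B=compute:t3 [compute-bound]
step 5: L[5]=9 C[4]=5 → dur=9, Σ=39 | A=compute:t4 B=load:t5 [load-bound]
step 6: C[5]=8 → dur=8, Σ=47 | A=idle B=compute:t5 [compute-only]

step 1: A=compute:t0 B=load:t1 [load-bound]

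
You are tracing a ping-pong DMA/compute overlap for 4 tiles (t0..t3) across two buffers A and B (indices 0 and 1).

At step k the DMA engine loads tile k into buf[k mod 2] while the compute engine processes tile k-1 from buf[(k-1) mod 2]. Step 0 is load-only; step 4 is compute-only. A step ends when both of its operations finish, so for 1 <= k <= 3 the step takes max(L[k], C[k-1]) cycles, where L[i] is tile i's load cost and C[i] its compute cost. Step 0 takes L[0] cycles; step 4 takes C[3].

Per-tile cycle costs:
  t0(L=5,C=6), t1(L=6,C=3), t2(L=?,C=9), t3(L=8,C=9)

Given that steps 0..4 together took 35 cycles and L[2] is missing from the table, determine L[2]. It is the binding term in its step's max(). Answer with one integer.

L[2] = 6

step 0 = dur = L[0]=5 = 5
step 1 = dur = max(L[1]=6, C[0]=6) = 6
step 2 = dur = max(L[2]=?, C[1]=3) = L[2]  (unknown; binding)
step 3 = dur = max(L[3]=8, C[2]=9) = 9
step 4 = dur = C[3]=9 = 9
sum of known step durations = 29
dur[2] = total - known = 35 - 29 = 6
L[2] is the binding max in step 2, so L[2] = dur[2] = 6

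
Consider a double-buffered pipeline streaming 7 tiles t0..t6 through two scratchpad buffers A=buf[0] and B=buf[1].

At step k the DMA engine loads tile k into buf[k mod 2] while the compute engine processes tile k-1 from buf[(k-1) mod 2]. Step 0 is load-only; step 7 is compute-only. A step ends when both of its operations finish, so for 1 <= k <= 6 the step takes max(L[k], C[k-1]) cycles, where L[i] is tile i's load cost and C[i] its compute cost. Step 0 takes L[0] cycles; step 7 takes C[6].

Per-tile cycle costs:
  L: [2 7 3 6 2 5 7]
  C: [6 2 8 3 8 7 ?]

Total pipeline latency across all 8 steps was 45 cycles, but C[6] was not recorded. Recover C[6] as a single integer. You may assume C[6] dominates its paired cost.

step 0: dur = L[0]=2 = 2
step 1: dur = max(L[1]=7, C[0]=6) = 7
step 2: dur = max(L[2]=3, C[1]=2) = 3
step 3: dur = max(L[3]=6, C[2]=8) = 8
step 4: dur = max(L[4]=2, C[3]=3) = 3
step 5: dur = max(L[5]=5, C[4]=8) = 8
step 6: dur = max(L[6]=7, C[5]=7) = 7
step 7: dur = C[6]=? = C[6]  (unknown; binding)
sum of known step durations = 38
dur[7] = total - known = 45 - 38 = 7
C[6] is the binding max in step 7, so C[6] = dur[7] = 7

C[6] = 7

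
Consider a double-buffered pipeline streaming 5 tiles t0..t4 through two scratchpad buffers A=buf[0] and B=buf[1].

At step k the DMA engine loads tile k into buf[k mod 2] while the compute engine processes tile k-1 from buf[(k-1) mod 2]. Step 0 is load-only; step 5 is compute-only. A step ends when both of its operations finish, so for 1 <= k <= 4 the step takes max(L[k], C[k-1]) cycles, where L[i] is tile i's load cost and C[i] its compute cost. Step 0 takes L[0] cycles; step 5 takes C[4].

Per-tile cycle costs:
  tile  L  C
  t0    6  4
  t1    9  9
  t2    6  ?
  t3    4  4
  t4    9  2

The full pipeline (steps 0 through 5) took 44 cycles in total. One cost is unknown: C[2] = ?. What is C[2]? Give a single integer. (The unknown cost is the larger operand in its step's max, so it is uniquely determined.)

C[2] = 9

step 0 | dur = L[0]=6 = 6
step 1 | dur = max(L[1]=9, C[0]=4) = 9
step 2 | dur = max(L[2]=6, C[1]=9) = 9
step 3 | dur = max(L[3]=4, C[2]=?) = C[2]  (unknown; binding)
step 4 | dur = max(L[4]=9, C[3]=4) = 9
step 5 | dur = C[4]=2 = 2
sum of known step durations = 35
dur[3] = total - known = 44 - 35 = 9
C[2] is the binding max in step 3, so C[2] = dur[3] = 9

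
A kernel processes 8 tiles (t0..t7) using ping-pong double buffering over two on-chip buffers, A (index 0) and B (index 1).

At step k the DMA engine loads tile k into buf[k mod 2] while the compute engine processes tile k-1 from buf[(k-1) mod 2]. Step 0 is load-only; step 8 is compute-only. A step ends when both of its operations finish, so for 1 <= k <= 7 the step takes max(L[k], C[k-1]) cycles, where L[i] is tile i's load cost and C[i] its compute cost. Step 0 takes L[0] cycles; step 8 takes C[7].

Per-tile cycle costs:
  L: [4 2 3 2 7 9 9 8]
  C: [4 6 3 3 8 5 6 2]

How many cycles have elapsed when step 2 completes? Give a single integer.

k=0 load=t0/4c comp=- wait=4 total=4
k=1 load=t1/2c comp=t0/4c wait=4 total=8
k=2 load=t2/3c comp=t1/6c wait=6 total=14
k=3 load=t3/2c comp=t2/3c wait=3 total=17
k=4 load=t4/7c comp=t3/3c wait=7 total=24
k=5 load=t5/9c comp=t4/8c wait=9 total=33
k=6 load=t6/9c comp=t5/5c wait=9 total=42
k=7 load=t7/8c comp=t6/6c wait=8 total=50
k=8 load=- comp=t7/2c wait=2 total=52

end_cycle[2] = 14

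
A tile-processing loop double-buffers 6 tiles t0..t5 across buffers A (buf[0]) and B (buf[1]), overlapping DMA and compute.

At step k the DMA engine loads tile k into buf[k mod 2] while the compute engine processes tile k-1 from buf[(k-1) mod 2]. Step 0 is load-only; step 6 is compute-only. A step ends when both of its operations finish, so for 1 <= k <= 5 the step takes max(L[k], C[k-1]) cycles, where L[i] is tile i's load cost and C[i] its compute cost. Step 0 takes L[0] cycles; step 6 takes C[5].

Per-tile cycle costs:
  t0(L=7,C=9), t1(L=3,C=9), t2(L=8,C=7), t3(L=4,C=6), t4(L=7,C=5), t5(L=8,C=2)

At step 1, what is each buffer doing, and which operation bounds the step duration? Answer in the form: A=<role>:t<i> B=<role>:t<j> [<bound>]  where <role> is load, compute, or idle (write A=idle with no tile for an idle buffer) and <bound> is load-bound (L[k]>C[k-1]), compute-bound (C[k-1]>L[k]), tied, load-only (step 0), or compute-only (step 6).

step 1: A=compute:t0 B=load:t1 [compute-bound]

  0. 7=7c; end=7; A:t0 B:-
  1. max(3,9)=9c; end=16; A:t0 B:t1
  2. max(8,9)=9c; end=25; A:t2 B:t1
  3. max(4,7)=7c; end=32; A:t2 B:t3
  4. max(7,6)=7c; end=39; A:t4 B:t3
  5. max(8,5)=8c; end=47; A:t4 B:t5
  6. 2=2c; end=49; A:t4 B:t5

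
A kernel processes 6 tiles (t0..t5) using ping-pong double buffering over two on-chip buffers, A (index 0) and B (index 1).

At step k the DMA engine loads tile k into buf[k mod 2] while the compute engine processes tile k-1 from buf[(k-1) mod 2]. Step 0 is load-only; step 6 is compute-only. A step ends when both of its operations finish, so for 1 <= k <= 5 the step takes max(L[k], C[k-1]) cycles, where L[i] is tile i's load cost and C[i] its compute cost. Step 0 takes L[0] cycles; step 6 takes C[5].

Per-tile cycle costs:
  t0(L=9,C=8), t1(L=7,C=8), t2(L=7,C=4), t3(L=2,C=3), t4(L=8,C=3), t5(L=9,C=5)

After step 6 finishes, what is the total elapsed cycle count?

  0. 9=9c; end=9; A:t0 B:-
  1. max(7,8)=8c; end=17; A:t0 B:t1
  2. max(7,8)=8c; end=25; A:t2 B:t1
  3. max(2,4)=4c; end=29; A:t2 B:t3
  4. max(8,3)=8c; end=37; A:t4 B:t3
  5. max(9,3)=9c; end=46; A:t4 B:t5
  6. 5=5c; end=51; A:t4 B:t5

end_cycle[6] = 51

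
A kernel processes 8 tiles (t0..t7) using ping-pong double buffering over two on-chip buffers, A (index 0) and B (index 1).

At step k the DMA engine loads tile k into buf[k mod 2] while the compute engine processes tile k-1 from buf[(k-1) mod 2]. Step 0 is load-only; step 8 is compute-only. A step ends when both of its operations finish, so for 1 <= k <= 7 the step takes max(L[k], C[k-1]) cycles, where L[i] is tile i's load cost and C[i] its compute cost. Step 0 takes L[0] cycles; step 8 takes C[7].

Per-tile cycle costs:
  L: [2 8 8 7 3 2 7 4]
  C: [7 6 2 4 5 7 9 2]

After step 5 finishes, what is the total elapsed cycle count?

step 0: L[0]=2 → dur=2, Σ=2 | A=load:t0 B=idle [load-only]
step 1: L[1]=8 C[0]=7 → dur=8, Σ=10 | A=compute:t0 B=load:t1 [load-bound]
step 2: L[2]=8 C[1]=6 → dur=8, Σ=18 | A=load:t2 B=compute:t1 [load-bound]
step 3: L[3]=7 C[2]=2 → dur=7, Σ=25 | A=compute:t2 B=load:t3 [load-bound]
step 4: L[4]=3 C[3]=4 → dur=4, Σ=29 | A=load:t4 B=compute:t3 [compute-bound]
step 5: L[5]=2 C[4]=5 → dur=5, Σ=34 | A=compute:t4 B=load:t5 [compute-bound]
step 6: L[6]=7 C[5]=7 → dur=7, Σ=41 | A=load:t6 B=compute:t5 [tied]
step 7: L[7]=4 C[6]=9 → dur=9, Σ=50 | A=compute:t6 B=load:t7 [compute-bound]
step 8: C[7]=2 → dur=2, Σ=52 | A=idle B=compute:t7 [compute-only]

end_cycle[5] = 34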